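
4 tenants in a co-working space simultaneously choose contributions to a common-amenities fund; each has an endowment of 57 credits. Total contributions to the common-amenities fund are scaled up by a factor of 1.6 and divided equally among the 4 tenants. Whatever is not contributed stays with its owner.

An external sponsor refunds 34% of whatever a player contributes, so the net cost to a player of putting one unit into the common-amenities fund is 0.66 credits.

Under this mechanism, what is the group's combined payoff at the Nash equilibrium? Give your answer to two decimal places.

With the mechanism, a contributed unit returns (1.6/4) / 0.66 = 0.6061 per unit of net cost — still below 1 — so contributing 0 remains dominant for every player.
Everyone keeps their endowment and the group total is 4 × 57 = 228.

228.00 credits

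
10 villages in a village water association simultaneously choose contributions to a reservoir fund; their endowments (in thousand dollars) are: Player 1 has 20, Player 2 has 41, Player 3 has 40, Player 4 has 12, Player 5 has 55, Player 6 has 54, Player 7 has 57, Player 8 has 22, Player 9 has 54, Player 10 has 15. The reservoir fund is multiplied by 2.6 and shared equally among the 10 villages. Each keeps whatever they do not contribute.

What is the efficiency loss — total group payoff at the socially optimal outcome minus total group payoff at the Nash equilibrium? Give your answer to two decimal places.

The private return per contributed unit is 2.6/10 = 0.2600 < 1 for every player regardless of endowment, so the Nash equilibrium is zero contribution and the group total is Σ E_j = 20 + 41 + 40 + 12 + 55 + 54 + 57 + 22 + 54 + 15 = 370.
Each contributed unit returns 2.600 to the group, so the social optimum is full contribution by everyone: group total = 2.600 × 370 = 962.00.
Efficiency loss = (2.600 − 1) × 370 = 592.00.

592.00 thousand dollars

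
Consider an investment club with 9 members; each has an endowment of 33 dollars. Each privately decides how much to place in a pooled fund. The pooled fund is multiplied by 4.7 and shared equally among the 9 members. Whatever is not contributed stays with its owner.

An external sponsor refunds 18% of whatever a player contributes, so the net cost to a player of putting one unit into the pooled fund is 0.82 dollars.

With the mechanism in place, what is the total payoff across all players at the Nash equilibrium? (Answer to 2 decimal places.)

297.00 dollars

The effective private return is (4.7/9) / 0.82 = 0.6369, which is still under 1, so the mechanism doesn't change anyone's dominant strategy: zero contribution.
Everyone keeps their endowment and the group total is 9 × 33 = 297.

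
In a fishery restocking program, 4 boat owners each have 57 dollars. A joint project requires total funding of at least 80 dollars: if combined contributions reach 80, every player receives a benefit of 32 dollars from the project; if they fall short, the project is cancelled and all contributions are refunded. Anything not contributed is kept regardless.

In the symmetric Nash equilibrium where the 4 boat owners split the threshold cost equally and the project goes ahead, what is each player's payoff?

69 dollars

Equal share of the threshold: 80/4 = 20.
At this profile no one gains by cutting their contribution: any cut drops the total below 80, the project is cancelled, contributions are refunded, and the deviator ends with 57, which is less than 57 − 20 + 32 = 69. Contributing more than 20 just wastes the excess. So contributing exactly 20 is a best response.
Each player's payoff: 57 − 20 + 32 = 69.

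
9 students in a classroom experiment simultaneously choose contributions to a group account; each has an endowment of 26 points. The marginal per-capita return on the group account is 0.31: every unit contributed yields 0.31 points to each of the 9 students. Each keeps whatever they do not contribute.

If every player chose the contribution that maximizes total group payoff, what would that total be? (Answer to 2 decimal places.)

652.86 points

Each contributed unit returns 2.790 to the group as a whole (0.31 to each of 9 players), which exceeds 1, so the social optimum is full contribution: group total = 2.790 × 234 = 652.86.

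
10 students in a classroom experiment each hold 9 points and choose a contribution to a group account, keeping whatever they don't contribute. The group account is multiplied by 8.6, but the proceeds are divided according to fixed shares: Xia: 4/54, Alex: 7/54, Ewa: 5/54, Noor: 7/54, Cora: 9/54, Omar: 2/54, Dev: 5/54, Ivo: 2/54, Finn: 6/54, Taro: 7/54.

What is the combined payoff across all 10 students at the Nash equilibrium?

363.60 points

Player j's private return per contributed unit is 8.6 × (j's share). Contributing is weakly dominant for j when that share is at least 1/8.6 = 0.1163, and contributing 0 is dominant otherwise.
The shares above 0.1163 belong to Alex, Noor, Cora and Taro, contributing 9 each; the remaining 6 contribute 0. Total contributed: 36.
The group account pays out 8.6 × 36 = 309.60 in total (split across the unequal shares, but the aggregate is all that matters for the group sum).
The 6 free-riders keep 9 each, adding 54. Group total = 54 + 309.60 = 363.60.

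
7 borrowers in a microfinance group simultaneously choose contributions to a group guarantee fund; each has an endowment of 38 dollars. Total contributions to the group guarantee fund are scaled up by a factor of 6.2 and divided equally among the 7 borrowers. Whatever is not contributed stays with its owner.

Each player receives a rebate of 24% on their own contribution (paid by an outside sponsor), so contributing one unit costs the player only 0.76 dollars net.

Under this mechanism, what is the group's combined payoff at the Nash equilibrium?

1713.04 dollars

Under the mechanism each unit contributed yields (6.2/7) / 0.76 = 1.1654 back to its contributor per unit of net cost, which exceeds 1, making full contribution the dominant choice for everyone.
So the Nash equilibrium is full contribution by all 7; the group earns 7 × (38 × 0.24 + 6.2 × 38) = 1713.04.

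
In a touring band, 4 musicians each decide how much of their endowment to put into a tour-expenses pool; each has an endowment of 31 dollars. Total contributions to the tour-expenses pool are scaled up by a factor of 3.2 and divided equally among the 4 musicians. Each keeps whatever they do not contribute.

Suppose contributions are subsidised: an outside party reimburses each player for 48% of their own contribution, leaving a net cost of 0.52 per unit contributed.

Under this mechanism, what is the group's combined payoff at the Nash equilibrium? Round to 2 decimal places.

456.32 dollars

With the mechanism, a contributed unit returns (3.2/4) / 0.52 = 1.5385 per unit of net cost to the contributor — now above 1 — so contributing fully is weakly dominant for every player.
At the Nash equilibrium everyone contributes 31. Group total payoff = 4 × (31 × 0.48 + 3.2 × 31) = 456.32.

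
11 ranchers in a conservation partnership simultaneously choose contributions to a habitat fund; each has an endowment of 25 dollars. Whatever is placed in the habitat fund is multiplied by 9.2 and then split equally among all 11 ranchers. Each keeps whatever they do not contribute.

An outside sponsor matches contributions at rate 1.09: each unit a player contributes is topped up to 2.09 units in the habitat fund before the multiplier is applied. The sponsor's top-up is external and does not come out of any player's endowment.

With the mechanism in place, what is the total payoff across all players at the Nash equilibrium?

With the mechanism, a contributed unit returns 9.2 × 2.09 / 11 = 1.7480 per unit of net cost to the contributor — now above 1 — so contributing fully is weakly dominant for every player.
So the Nash equilibrium is full contribution by all 11; the group earns 9.2 × 2.09 × 275 = 5287.70.

5287.70 dollars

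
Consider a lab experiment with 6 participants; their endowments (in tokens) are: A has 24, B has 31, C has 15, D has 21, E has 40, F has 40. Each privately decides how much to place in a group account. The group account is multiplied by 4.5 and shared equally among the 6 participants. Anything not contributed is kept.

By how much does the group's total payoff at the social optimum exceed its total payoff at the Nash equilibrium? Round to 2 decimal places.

The private return per contributed unit is 4.5/6 = 0.7500 < 1 for every player regardless of endowment, so the Nash equilibrium is zero contribution and the group total is Σ E_j = 24 + 31 + 15 + 21 + 40 + 40 = 171.
Each contributed unit returns 4.500 to the group, so the social optimum is full contribution by everyone: group total = 4.500 × 171 = 769.50.
Efficiency loss = (4.500 − 1) × 171 = 598.50.

598.50 tokens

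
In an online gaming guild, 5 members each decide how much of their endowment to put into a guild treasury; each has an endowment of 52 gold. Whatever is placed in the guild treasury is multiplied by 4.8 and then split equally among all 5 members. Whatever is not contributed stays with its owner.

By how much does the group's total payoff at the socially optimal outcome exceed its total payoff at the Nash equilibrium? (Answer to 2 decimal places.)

Each contributed unit returns 4.8/5 = 0.9600 to its contributor — below 1 — so contributing 0 is dominant for every player. At the Nash equilibrium everyone keeps their 52, and the group total is 5 × 52 = 260.
Each contributed unit returns 4.800 to the group as a whole (0.9600 to each of 5 players), which exceeds 1, so the social optimum is full contribution: group total = 4.800 × 260 = 1248.00.
Efficiency loss = 1248.00 − 260 = 988.00.

988.00 gold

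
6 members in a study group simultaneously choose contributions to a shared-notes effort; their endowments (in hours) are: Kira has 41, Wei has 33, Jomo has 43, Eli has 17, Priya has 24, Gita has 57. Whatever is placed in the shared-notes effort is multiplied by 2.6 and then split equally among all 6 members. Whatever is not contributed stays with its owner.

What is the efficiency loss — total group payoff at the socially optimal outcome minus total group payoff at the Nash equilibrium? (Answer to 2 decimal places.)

344.00 hours

The private return per contributed unit is 2.6/6 = 0.4333 < 1 for every player regardless of endowment, so the Nash equilibrium is zero contribution and the group total is Σ E_j = 41 + 33 + 43 + 17 + 24 + 57 = 215.
Each contributed unit returns 2.600 to the group, so the social optimum is full contribution by everyone: group total = 2.600 × 215 = 559.00.
Efficiency loss = (2.600 − 1) × 215 = 344.00.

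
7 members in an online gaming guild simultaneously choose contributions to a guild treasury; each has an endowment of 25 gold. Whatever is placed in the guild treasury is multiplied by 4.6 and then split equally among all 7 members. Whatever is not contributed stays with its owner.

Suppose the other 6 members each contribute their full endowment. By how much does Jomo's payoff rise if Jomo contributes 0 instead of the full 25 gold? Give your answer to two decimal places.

8.57 gold

Switching from a contribution of 25 to 0 lets Jomo keep an extra 25 gold, but lowers the guild treasury by 25, which costs Jomo their own share of that drop: 4.6/7 × 25 = 16.43.
Net gain = 25 − 16.43 = 8.57. The private return per contributed unit (0.6571) is below 1, so free-riding is indeed the best response regardless of what the others do.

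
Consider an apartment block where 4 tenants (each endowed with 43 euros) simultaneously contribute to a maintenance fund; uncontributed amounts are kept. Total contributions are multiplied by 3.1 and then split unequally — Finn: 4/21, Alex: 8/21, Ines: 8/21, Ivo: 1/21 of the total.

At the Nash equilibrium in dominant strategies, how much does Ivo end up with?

Each unit j contributes comes back to j as 3.1 × (j's share), so j prefers to contribute only if that share exceeds 1/3.1 = 0.3226; otherwise keeping the unit dominates.
The shares above 0.3226 belong to Alex and Ines, contributing 43 each; the remaining 2 contribute 0. Total contributed: 86.
Ivo keeps 43 and receives 3.1 × 86 × 1/21 = 12.70 from the maintenance fund, for a payoff of 55.70.

55.70 euros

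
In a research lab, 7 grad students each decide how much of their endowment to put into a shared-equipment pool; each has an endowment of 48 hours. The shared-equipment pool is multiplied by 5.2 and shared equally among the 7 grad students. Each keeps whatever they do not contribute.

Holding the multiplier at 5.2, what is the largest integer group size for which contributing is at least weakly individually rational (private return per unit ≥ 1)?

Private return per unit is 5.2/(group size), which is ≥ 1 whenever the group size is ≤ 5.2.
The largest such integer is 5.

5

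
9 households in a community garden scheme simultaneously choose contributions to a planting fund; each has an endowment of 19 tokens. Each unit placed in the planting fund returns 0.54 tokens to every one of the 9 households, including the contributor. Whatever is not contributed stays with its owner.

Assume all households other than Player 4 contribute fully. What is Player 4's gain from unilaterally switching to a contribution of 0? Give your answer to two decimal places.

8.74 tokens

Switching from a contribution of 19 to 0 lets Player 4 keep an extra 19 tokens, but lowers the planting fund by 19, which costs Player 4 their own share of that drop: 0.54 × 19 = 10.26.
Net gain = 19 − 10.26 = 8.74. The private return per contributed unit (0.54) is below 1, so free-riding is indeed the best response regardless of what the others do.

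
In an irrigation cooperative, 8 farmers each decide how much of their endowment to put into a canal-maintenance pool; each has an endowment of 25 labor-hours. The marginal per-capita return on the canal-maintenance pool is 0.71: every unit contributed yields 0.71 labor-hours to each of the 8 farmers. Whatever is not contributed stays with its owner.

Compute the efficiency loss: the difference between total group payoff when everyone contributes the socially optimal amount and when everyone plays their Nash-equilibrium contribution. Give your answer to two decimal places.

The private return per contributed unit is 0.71 < 1, so contributing 0 is dominant for every player. At the Nash equilibrium everyone keeps their 25, and the group total is 8 × 25 = 200.
Each contributed unit returns 5.680 to the group as a whole (0.71 to each of 8 players), which exceeds 1, so the social optimum is full contribution: group total = 5.680 × 200 = 1136.00.
Efficiency loss = 1136.00 − 200 = 936.00.

936.00 labor-hours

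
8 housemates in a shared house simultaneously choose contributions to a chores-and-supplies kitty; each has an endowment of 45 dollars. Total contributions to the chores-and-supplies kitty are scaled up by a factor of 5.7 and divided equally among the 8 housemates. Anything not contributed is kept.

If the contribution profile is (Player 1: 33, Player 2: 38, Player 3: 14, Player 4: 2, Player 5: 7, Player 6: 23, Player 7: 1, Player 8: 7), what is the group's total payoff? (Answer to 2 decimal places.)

Total contributed: 33 + 38 + 14 + 2 + 7 + 23 + 1 + 7 = 125; total kept: 8 × 45 − 125 = 235.
The chores-and-supplies kitty pays out 5.7 × 125 = 712.50 in aggregate.
Group total = 235 + 712.50 = 947.50.

947.50 dollars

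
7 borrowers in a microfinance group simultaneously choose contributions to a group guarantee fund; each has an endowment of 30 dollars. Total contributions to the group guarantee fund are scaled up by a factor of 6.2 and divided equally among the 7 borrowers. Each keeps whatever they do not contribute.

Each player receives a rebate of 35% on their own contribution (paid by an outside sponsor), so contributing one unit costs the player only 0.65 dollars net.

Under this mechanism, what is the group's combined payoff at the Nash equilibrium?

With the mechanism, a contributed unit returns (6.2/7) / 0.65 = 1.3626 per unit of net cost to the contributor — now above 1 — so contributing fully is weakly dominant for every player.
So the Nash equilibrium is full contribution by all 7; the group earns 7 × (30 × 0.35 + 6.2 × 30) = 1375.50.

1375.50 dollars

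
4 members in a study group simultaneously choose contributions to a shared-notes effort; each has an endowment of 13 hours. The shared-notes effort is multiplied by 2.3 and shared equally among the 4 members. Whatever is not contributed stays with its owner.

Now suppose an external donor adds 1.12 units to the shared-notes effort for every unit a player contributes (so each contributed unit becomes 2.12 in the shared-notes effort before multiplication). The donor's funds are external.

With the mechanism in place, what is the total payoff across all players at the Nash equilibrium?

253.55 hours

With the mechanism, a contributed unit returns 2.3 × 2.12 / 4 = 1.2190 per unit of net cost to the contributor — now above 1 — so contributing fully is weakly dominant for every player.
So the Nash equilibrium is full contribution by all 4; the group earns 2.3 × 2.12 × 52 = 253.55.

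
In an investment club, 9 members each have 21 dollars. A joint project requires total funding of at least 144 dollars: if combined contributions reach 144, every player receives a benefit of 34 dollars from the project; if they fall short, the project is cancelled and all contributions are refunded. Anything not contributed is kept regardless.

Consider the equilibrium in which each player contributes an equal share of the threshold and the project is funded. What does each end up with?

39 dollars

Equal share of the threshold: 144/9 = 16.
At this profile no one gains by cutting their contribution: any cut drops the total below 144, the project is cancelled, contributions are refunded, and the deviator ends with 21, which is less than 21 − 16 + 34 = 39. Contributing more than 16 just wastes the excess. So contributing exactly 16 is a best response.
Each player's payoff: 21 − 16 + 34 = 39.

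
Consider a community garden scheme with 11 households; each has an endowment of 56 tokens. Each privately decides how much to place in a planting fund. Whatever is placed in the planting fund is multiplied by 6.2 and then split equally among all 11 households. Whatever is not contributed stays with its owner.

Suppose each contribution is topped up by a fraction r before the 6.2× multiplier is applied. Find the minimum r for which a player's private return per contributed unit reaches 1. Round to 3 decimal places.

With matching at rate r, one contributed unit becomes (1 + r) in the planting fund and returns 6.2 × (1 + r) / 11 to the contributor.
Setting this equal to 1: 1 + r = 11/6.2 = 1.7742.
So the minimum matching rate is r = 1.7742 − 1 = 0.774.

0.774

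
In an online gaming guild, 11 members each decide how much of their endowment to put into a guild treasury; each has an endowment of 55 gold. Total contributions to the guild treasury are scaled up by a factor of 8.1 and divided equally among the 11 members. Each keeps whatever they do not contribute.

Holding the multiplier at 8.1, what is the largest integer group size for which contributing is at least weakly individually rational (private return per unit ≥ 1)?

8

Private return per unit is 8.1/(group size), which is ≥ 1 whenever the group size is ≤ 8.1.
The largest such integer is 8.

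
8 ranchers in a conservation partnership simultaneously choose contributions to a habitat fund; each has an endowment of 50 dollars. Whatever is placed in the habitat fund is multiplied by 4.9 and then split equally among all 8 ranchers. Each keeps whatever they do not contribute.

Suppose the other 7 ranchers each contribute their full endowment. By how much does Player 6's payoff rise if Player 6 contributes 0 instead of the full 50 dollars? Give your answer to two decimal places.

19.38 dollars

Switching from a contribution of 50 to 0 lets Player 6 keep an extra 50 dollars, but lowers the habitat fund by 50, which costs Player 6 their own share of that drop: 4.9/8 × 50 = 30.62.
Net gain = 50 − 30.62 = 19.38. The private return per contributed unit (0.6125) is below 1, so free-riding is indeed the best response regardless of what the others do.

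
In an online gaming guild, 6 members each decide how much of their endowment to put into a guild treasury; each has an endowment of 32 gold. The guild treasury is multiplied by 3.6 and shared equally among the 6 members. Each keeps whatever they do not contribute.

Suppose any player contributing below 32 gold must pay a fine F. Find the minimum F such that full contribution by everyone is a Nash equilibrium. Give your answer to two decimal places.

12.80 gold

Given the others contribute fully, the best deviation is to contribute 0 (any partial contribution still incurs the fine and gives up units whose private return 0.6000 is below 1).
Deviating from 32 to 0 saves 32 gold but forfeits the deviator's share of the drop in the guild treasury: 3.6/6 × 32 = 19.20.
So the deviation gain is 32 − 19.20 = 12.80, and the fine must be at least 12.80 gold to wipe it out.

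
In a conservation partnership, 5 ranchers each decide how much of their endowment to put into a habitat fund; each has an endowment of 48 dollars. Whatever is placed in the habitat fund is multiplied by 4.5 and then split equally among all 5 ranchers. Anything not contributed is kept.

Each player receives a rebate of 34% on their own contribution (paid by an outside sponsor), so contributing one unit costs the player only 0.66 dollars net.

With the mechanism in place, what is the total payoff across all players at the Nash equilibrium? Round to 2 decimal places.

1161.60 dollars

The effective private return per unit is now (4.5/5) / 0.66 = 1.3636 > 1, so every player's dominant strategy flips to full contribution.
So the Nash equilibrium is full contribution by all 5; the group earns 5 × (48 × 0.34 + 4.5 × 48) = 1161.60.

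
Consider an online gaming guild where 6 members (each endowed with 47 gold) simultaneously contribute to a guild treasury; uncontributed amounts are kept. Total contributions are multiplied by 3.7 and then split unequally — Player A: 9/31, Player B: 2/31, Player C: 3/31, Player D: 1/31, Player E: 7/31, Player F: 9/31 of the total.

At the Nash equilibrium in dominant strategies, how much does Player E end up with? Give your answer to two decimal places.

Each unit j contributes comes back to j as 3.7 × (j's share), so j prefers to contribute only if that share exceeds 1/3.7 = 0.2703; otherwise keeping the unit dominates.
The shares above 0.2703 belong to Player A and Player F, contributing 47 each; the remaining 4 contribute 0. Total contributed: 94.
Player E keeps 47 and receives 3.7 × 94 × 7/31 = 78.54 from the guild treasury, for a payoff of 125.54.

125.54 gold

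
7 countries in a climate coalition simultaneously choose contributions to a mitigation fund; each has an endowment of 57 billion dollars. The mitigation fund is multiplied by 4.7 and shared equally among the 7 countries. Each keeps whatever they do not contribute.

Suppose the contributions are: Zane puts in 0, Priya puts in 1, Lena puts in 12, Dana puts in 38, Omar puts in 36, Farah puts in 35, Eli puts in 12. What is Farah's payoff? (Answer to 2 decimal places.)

Total contributed: 0 + 1 + 12 + 38 + 36 + 35 + 12 = 134.
Each receives 4.7 × 134 / 7 = 89.97 from the mitigation fund.
Farah keeps 57 − 35 = 22, so Farah's payoff is 22 + 89.97 = 111.97.

111.97 billion dollars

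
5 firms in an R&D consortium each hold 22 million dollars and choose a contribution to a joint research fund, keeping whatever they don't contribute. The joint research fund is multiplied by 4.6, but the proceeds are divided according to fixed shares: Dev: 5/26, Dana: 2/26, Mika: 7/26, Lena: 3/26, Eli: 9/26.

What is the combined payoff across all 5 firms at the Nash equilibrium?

268.40 million dollars

For player j, contributing a unit is worthwhile iff 4.6 × (j's share) ≥ 1, i.e. iff j's share is at least 0.2174.
Mika and Eli are above the threshold, contributing 22 each; the remaining 3 contribute 0. Total contributed: 44.
The joint research fund pays out 4.6 × 44 = 202.40 in total (split across the unequal shares, but the aggregate is all that matters for the group sum).
The 3 free-riders keep 22 each, adding 66. Group total = 66 + 202.40 = 268.40.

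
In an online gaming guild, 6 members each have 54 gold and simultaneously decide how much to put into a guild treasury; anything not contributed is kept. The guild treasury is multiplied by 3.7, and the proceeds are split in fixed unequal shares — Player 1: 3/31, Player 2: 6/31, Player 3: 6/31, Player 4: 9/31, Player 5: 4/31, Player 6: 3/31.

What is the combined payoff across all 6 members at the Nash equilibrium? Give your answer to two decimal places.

For player j, contributing a unit is worthwhile iff 3.7 × (j's share) ≥ 1, i.e. iff j's share is at least 0.2703.
Only Player 4 (9/31) clears that bar, contributing 54; the remaining 5 contribute 0. Total contributed: 54.
The guild treasury pays out 3.7 × 54 = 199.80 in total (split across the unequal shares, but the aggregate is all that matters for the group sum).
The 5 free-riders keep 54 each, adding 270. Group total = 270 + 199.80 = 469.80.

469.80 gold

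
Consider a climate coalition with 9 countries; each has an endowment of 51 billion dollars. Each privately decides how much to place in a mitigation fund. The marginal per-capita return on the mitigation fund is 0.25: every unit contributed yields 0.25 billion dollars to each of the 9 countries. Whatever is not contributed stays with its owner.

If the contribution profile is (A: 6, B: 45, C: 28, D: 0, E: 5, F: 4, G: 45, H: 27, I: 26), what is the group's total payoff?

691.50 billion dollars

Total contributed: 6 + 45 + 28 + 0 + 5 + 4 + 45 + 27 + 26 = 186; total kept: 9 × 51 − 186 = 273.
The mitigation fund pays out 0.25 × 9 × 186 = 418.50 in aggregate.
Group total = 273 + 418.50 = 691.50.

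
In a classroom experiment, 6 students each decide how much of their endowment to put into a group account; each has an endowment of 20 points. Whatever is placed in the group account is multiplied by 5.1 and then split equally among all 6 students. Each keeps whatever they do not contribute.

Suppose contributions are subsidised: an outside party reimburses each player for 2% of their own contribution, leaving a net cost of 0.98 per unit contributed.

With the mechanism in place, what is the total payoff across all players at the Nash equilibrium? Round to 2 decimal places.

120.00 points

The effective private return is (5.1/6) / 0.98 = 0.8673, which is still under 1, so the mechanism doesn't change anyone's dominant strategy: zero contribution.
Everyone keeps their endowment and the group total is 6 × 20 = 120.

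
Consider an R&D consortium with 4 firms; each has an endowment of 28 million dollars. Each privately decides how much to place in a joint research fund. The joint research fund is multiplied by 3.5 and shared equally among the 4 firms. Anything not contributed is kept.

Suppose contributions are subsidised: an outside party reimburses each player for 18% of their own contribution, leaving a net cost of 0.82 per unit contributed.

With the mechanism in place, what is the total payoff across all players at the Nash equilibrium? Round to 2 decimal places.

Under the mechanism each unit contributed yields (3.5/4) / 0.82 = 1.0671 back to its contributor per unit of net cost, which exceeds 1, making full contribution the dominant choice for everyone.
So the Nash equilibrium is full contribution by all 4; the group earns 4 × (28 × 0.18 + 3.5 × 28) = 412.16.

412.16 million dollars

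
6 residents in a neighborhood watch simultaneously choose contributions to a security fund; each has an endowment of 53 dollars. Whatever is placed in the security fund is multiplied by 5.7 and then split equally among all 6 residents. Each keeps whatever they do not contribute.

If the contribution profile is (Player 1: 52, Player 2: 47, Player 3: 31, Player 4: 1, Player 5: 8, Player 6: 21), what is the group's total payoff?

Total contributed: 52 + 47 + 31 + 1 + 8 + 21 = 160; total kept: 6 × 53 − 160 = 158.
The security fund pays out 5.7 × 160 = 912.00 in aggregate.
Group total = 158 + 912.00 = 1070.00.

1070.00 dollars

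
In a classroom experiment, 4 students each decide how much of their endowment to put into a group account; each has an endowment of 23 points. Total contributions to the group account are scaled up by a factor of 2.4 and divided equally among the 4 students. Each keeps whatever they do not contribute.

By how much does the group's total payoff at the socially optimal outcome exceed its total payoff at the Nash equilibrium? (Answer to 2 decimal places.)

128.80 points

Each contributed unit returns 2.4/4 = 0.6000 to its contributor — below 1 — so contributing 0 is dominant for every player. At the Nash equilibrium everyone keeps their 23, and the group total is 4 × 23 = 92.
Each contributed unit returns 2.400 to the group as a whole (0.6000 to each of 4 players), which exceeds 1, so the social optimum is full contribution: group total = 2.400 × 92 = 220.80.
Efficiency loss = 220.80 − 92 = 128.80.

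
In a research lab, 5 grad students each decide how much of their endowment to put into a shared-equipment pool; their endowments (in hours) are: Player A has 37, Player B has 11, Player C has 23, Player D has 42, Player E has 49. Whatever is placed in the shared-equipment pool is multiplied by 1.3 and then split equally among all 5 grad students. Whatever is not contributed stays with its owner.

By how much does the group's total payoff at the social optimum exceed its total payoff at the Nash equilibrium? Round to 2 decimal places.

48.60 hours

The private return per contributed unit is 1.3/5 = 0.2600 < 1 for every player regardless of endowment, so the Nash equilibrium is zero contribution and the group total is Σ E_j = 37 + 11 + 23 + 42 + 49 = 162.
Each contributed unit returns 1.300 to the group, so the social optimum is full contribution by everyone: group total = 1.300 × 162 = 210.60.
Efficiency loss = (1.300 − 1) × 162 = 48.60.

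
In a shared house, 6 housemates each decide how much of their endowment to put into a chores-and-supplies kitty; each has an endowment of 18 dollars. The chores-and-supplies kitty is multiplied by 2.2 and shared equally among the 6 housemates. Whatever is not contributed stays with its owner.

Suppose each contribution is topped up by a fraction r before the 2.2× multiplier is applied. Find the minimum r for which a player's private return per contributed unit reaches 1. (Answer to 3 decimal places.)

With matching at rate r, one contributed unit becomes (1 + r) in the chores-and-supplies kitty and returns 2.2 × (1 + r) / 6 to the contributor.
Setting this equal to 1: 1 + r = 6/2.2 = 2.7273.
So the minimum matching rate is r = 2.7273 − 1 = 1.727.

1.727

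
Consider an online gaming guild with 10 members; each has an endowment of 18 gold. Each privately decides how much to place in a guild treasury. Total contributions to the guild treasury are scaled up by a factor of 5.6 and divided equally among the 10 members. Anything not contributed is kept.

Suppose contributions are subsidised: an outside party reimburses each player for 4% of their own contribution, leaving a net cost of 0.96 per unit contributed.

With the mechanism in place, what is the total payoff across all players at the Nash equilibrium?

180.00 gold

Even with the mechanism, each unit contributed returns only (5.6/10) / 0.96 = 0.5833 per unit of net cost, so contributing nothing is still dominant.
Everyone keeps their endowment and the group total is 10 × 18 = 180.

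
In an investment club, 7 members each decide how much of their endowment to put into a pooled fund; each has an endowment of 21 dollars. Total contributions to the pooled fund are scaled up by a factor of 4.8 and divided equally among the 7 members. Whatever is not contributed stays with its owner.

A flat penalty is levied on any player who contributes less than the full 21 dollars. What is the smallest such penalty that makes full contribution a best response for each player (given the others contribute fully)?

6.60 dollars

Given the others contribute fully, the best deviation is to contribute 0 (any partial contribution still incurs the fine and gives up units whose private return 0.6857 is below 1).
Deviating from 21 to 0 saves 21 dollars but forfeits the deviator's share of the drop in the pooled fund: 4.8/7 × 21 = 14.40.
So the deviation gain is 21 − 14.40 = 6.60, and the fine must be at least 6.60 dollars to wipe it out.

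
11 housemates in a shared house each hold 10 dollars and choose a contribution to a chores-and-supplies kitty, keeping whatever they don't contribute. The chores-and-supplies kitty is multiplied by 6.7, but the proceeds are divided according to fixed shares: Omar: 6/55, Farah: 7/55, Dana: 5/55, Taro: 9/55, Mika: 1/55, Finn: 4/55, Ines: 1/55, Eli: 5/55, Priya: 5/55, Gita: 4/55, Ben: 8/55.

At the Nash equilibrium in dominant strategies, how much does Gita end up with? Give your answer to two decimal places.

A player with share s gets back 6.7·s per unit contributed, so full contribution is dominant for anyone with s > 1/6.7 = 0.1493 and zero contribution is dominant for anyone below.
Taro alone (share 9/55) is above the threshold, contributing 10; the remaining 10 contribute 0. Total contributed: 10.
Gita keeps 10 and receives 6.7 × 10 × 4/55 = 4.87 from the chores-and-supplies kitty, for a payoff of 14.87.

14.87 dollars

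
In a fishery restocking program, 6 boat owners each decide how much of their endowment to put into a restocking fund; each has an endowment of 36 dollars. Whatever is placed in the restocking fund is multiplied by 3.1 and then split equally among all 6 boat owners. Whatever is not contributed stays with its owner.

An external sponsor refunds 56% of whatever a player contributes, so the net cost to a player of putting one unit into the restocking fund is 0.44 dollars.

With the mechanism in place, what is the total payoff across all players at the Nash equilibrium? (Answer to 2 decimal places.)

790.56 dollars

With the mechanism, a contributed unit returns (3.1/6) / 0.44 = 1.1742 per unit of net cost to the contributor — now above 1 — so contributing fully is weakly dominant for every player.
At the Nash equilibrium everyone contributes 36. Group total payoff = 6 × (36 × 0.56 + 3.1 × 36) = 790.56.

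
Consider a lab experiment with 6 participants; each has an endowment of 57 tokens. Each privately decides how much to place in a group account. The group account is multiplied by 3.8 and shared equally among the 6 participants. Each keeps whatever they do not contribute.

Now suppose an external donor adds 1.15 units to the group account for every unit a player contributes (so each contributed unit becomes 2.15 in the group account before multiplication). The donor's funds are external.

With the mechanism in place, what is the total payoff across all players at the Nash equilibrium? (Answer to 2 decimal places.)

Under the mechanism each unit contributed yields 3.8 × 2.15 / 6 = 1.3617 back to its contributor per unit of net cost, which exceeds 1, making full contribution the dominant choice for everyone.
So the Nash equilibrium is full contribution by all 6; the group earns 3.8 × 2.15 × 342 = 2794.14.

2794.14 tokens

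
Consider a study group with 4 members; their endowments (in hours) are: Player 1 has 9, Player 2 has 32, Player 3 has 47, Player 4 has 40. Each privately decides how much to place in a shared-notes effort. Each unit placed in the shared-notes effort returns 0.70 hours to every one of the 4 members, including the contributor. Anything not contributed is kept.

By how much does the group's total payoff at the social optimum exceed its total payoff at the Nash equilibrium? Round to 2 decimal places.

230.40 hours

The private return per contributed unit is 0.70 < 1 for everyone, so the Nash equilibrium is zero contribution and the group total is Σ E_j = 9 + 32 + 47 + 40 = 128.
Each contributed unit returns 2.800 to the group, so the social optimum is full contribution by everyone: group total = 2.800 × 128 = 358.40.
Efficiency loss = (2.800 − 1) × 128 = 230.40.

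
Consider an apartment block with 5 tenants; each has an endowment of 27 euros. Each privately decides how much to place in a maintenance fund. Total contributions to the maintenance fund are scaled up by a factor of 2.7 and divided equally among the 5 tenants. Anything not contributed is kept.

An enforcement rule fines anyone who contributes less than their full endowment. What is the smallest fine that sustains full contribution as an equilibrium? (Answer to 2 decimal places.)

12.42 euros

Given the others contribute fully, the best deviation is to contribute 0 (any partial contribution still incurs the fine and gives up units whose private return 0.5400 is below 1).
Deviating from 27 to 0 saves 27 euros but forfeits the deviator's share of the drop in the maintenance fund: 2.7/5 × 27 = 14.58.
So the deviation gain is 27 − 14.58 = 12.42, and the fine must be at least 12.42 euros to wipe it out.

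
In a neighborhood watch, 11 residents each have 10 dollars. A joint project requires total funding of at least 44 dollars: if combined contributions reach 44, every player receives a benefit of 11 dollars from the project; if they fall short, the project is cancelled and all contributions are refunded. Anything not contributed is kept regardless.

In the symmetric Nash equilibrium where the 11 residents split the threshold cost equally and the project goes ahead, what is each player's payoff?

17 dollars

Equal share of the threshold: 44/11 = 4.
At this profile no one gains by cutting their contribution: any cut drops the total below 44, the project is cancelled, contributions are refunded, and the deviator ends with 10, which is less than 10 − 4 + 11 = 17. Contributing more than 4 just wastes the excess. So contributing exactly 4 is a best response.
Each player's payoff: 10 − 4 + 11 = 17.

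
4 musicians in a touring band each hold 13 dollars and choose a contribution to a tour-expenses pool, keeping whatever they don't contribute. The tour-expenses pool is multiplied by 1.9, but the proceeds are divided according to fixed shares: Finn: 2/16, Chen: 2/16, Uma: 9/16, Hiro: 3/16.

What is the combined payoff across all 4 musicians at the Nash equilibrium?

63.70 dollars

Each unit j contributes comes back to j as 1.9 × (j's share), so j prefers to contribute only if that share exceeds 1/1.9 = 0.5263; otherwise keeping the unit dominates.
Uma alone (share 9/16) is above the threshold, contributing 13; the remaining 3 contribute 0. Total contributed: 13.
The tour-expenses pool pays out 1.9 × 13 = 24.70 in total (split across the unequal shares, but the aggregate is all that matters for the group sum).
The 3 free-riders keep 13 each, adding 39. Group total = 39 + 24.70 = 63.70.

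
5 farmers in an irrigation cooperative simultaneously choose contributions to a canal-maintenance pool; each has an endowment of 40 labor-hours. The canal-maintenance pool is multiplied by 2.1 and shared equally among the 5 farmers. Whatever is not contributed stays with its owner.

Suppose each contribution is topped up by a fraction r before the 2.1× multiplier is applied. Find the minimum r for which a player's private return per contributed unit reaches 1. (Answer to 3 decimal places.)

With matching at rate r, one contributed unit becomes (1 + r) in the canal-maintenance pool and returns 2.1 × (1 + r) / 5 to the contributor.
Setting this equal to 1: 1 + r = 5/2.1 = 2.3810.
So the minimum matching rate is r = 2.3810 − 1 = 1.381.

1.381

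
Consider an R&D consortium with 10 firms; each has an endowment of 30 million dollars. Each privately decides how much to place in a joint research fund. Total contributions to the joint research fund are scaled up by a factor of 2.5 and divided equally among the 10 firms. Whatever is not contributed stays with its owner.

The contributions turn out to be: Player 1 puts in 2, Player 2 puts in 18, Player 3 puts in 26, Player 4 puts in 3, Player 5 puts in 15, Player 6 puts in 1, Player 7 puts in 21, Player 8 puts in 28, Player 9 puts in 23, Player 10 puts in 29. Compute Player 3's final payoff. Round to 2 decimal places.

45.50 million dollars

Total contributed: 2 + 18 + 26 + 3 + 15 + 1 + 21 + 28 + 23 + 29 = 166.
Each receives 2.5 × 166 / 10 = 41.50 from the joint research fund.
Player 3 keeps 30 − 26 = 4, so Player 3's payoff is 4 + 41.50 = 45.50.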